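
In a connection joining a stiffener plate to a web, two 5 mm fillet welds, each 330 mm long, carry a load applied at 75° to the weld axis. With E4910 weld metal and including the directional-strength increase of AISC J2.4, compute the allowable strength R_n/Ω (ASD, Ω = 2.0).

R_n/Ω ≈ 506 kN

E49XX → F_EXX = 490 MPa.
t_e = 0.707 × 5 = 3.535 mm; A_we = 3.535 × 660 = 2333 mm².
Directional factor: 1.0 + 0.5 sin^1.5(75°) = 1.475.
F_nw = 0.6 × 490 × 1.475 = 433.6 MPa.
R_n/Ω = (433.6 × 2333) / 2.0 × 10⁻³ = 505.8 kN.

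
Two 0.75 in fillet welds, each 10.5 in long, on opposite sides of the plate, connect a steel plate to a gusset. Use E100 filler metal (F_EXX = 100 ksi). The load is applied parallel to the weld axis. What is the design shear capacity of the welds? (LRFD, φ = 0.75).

Effective throat t_e = 0.707 × 0.75 = 0.5302 in.
Total length L = 21 in; A_we = 0.5302 × 21 = 11.14 in².
F_nw = 0.6 F_EXX = 0.6 × 100 = 60 ksi.
φR_n = 0.75 × 60 × 11.14 = 501.1 kips.

φR_n ≈ 501 kips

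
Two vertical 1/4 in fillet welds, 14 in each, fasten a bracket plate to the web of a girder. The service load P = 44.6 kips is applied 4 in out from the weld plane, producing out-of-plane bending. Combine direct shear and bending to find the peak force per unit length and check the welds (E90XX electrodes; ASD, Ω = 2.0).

E90XX → F_EXX = 90 ksi.
L_w = 2 × 14 = 28 in; section modulus (unit throat) S = 2 × L²/6 = 65.33 in².
Direct shear f_v = P/L_w = 44.6/28 = 1.593 kip/in.
Moment M = P × e = 44.6 × 4 = 178.4 kip·in; bending f_b = M/S = 2.731 kip/in.
f_max = √(f_v² + f_b²) = √(1.593² + 2.731²) = 3.161 kip/in.
r_n/Ω = (1/2.0) × 0.6 × 90 × (0.707 × 0.25) = 4.772 kip/in → adequate.

f_max ≈ 3.16 kip/in; adequate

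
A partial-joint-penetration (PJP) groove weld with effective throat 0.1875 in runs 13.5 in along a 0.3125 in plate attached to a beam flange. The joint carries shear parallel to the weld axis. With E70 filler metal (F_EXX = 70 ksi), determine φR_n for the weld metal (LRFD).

φR_n ≈ 79.7 kip

Effective throat (given) t_e = 0.1875 in.
A_we = 0.1875 × 13.5 = 2.531 in².
F_nw = 0.6 F_EXX = 42 ksi.
φR_n = 0.75 × 42 × 2.531 = 79.73 kip.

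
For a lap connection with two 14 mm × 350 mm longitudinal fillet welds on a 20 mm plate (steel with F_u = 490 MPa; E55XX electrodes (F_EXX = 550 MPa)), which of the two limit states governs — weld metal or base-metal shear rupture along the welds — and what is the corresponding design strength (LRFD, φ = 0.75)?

φR_n ≈ 1710 kN (weld metal governs)

t_e = 0.707 × 14 = 9.898 mm; L = 700 mm.
Weld metal: φR_n = 0.75 × 0.6 × 550 × 9.898 × 700 × 10⁻³ = 1715 kN.
Base metal (shear rupture): φR_n = 0.75 × 0.6 × 490 × 20 × 700 × 10⁻³ = 3087 kN.
Governing: weld metal.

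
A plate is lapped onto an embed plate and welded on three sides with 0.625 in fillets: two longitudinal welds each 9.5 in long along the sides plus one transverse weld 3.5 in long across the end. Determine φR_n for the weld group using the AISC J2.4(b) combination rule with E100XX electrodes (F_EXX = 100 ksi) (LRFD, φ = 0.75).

φR_n ≈ 447 kip

t_e = 0.707 × 0.625 = 0.4419 in.
R_nwl = 0.6 × 100 × 0.4419 × 19 = 503.7 kip (longitudinal, 2 welds).
R_nwt = 0.6 × 100 × 0.4419 × 3.5 = 92.79 kip (transverse, base value).
(i) R_nwl + R_nwt = 596.5 kip; (ii) 0.85 R_nwl + 1.5 R_nwt = 567.4 kip.
R_n = max = 596.5 kip [governs: (i)]; φR_n = 447.4 kip.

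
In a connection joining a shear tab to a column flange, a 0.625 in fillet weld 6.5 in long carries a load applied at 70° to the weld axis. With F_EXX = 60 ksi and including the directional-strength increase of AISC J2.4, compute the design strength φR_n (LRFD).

φR_n ≈ 113 kip

t_e = 0.707 × 0.625 = 0.4419 in; A_we = 0.4419 × 6.5 = 2.872 in².
Directional factor: 1.0 + 0.5 sin^1.5(70°) = 1.455.
F_nw = 0.6 × 60 × 1.455 = 52.4 ksi.
φR_n = 0.75 × 52.4 × 2.872 = 112.9 kip.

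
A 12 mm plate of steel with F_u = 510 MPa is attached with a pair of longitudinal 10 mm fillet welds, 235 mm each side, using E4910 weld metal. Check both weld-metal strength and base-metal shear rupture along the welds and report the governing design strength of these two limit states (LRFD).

E49XX → F_EXX = 490 MPa.
t_e = 0.707 × 10 = 7.07 mm; L = 470 mm.
Weld metal: φR_n = 0.75 × 0.6 × 490 × 7.07 × 470 × 10⁻³ = 732.7 kN.
Base metal (shear rupture): φR_n = 0.75 × 0.6 × 510 × 12 × 470 × 10⁻³ = 1294 kN.
Governing: weld metal.

φR_n ≈ 733 kN (weld metal governs)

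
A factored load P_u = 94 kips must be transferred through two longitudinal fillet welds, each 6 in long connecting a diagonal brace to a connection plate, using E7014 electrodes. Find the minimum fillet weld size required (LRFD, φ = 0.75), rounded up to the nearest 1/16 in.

w = 3/8 in

E70XX → F_EXX = 70 ksi.
Total weld length L = 12 in.
Required throat t_e = P_u / (φ × 0.6 F_EXX × L) = 94 / (0.75 × 0.6 × 70 × 12) = 0.2487 in.
Required leg w = t_e / 0.707 = 0.3517 in → use 3/8 in.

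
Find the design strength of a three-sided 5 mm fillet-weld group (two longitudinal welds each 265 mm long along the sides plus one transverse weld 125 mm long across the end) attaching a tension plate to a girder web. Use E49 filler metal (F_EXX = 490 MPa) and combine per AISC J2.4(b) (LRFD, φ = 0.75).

t_e = 0.707 × 5 = 3.535 mm.
R_nwl = 0.6 × 490 × 3.535 × 530 × 10⁻³ = 550.8 kN (longitudinal, 2 welds).
R_nwt = 0.6 × 490 × 3.535 × 125 × 10⁻³ = 129.9 kN (transverse, base value).
(i) R_nwl + R_nwt = 680.7 kN; (ii) 0.85 R_nwl + 1.5 R_nwt = 663.1 kN.
R_n = max = 680.7 kN [governs: (i)]; φR_n = 510.6 kN.

φR_n ≈ 511 kN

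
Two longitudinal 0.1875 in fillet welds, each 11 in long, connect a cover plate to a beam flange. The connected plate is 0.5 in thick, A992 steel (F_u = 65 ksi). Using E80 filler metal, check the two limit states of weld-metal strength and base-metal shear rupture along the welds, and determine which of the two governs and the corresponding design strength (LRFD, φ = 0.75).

φR_n ≈ 105 kip (weld metal governs)

E80XX → F_EXX = 80 ksi.
t_e = 0.707 × 0.1875 = 0.1326 in; L = 22 in.
Weld metal: φR_n = 0.75 × 0.6 × 80 × 0.1326 × 22 = 105 kip.
Base metal (shear rupture): φR_n = 0.75 × 0.6 × 65 × 0.5 × 22 = 321.8 kip.
Governing: weld metal.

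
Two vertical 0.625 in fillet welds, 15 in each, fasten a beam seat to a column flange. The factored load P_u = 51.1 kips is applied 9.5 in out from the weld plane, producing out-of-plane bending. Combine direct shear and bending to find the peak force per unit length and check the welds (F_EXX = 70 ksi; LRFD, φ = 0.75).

L_w = 2 × 15 = 30 in; section modulus (unit throat) S = 2 × L²/6 = 75 in².
Direct shear f_v = P/L_w = 51.1/30 = 1.703 kip/in.
Moment M = P × e = 51.1 × 9.5 = 485.45 kip·in; bending f_b = M/S = 6.473 kip/in.
f_max = √(f_v² + f_b²) = √(1.703² + 6.473²) = 6.693 kip/in.
φr_n = 0.75 × 0.6 × 70 × (0.707 × 0.625) = 13.92 kip/in → adequate.

f_max ≈ 6.69 kip/in; adequate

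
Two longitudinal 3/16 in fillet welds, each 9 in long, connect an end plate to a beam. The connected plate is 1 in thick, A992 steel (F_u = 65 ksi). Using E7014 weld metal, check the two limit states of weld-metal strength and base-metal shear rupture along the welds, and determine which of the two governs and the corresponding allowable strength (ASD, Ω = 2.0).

R_n/Ω ≈ 50.1 kips (weld metal governs)

E70XX → F_EXX = 70 ksi.
t_e = 0.707 × 0.1875 = 0.1326 in; L = 18 in.
Weld metal: R_n/Ω = (1/2.0) × 0.6 × 70 × 0.1326 × 18 = 50.11 kips.
Base metal (shear rupture): R_n/Ω = (1/2.0) × 0.6 × 65 × 1 × 18 = 351 kips.
Governing: weld metal.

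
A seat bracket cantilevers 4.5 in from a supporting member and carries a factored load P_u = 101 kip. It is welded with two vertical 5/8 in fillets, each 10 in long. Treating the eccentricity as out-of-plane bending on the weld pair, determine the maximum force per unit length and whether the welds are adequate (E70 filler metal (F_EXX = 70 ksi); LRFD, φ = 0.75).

f_max ≈ 14.5 kip/in; NOT adequate

L_w = 2 × 10 = 20 in; section modulus (unit throat) S = 2 × L²/6 = 33.33 in².
Direct shear f_v = P/L_w = 101/20 = 5.05 kip/in.
Moment M = P × e = 101 × 4.5 = 454.5 kip·in; bending f_b = M/S = 13.63 kip/in.
f_max = √(f_v² + f_b²) = √(5.05² + 13.63²) = 14.54 kip/in.
φr_n = 0.75 × 0.6 × 70 × (0.707 × 0.625) = 13.92 kip/in → NOT adequate.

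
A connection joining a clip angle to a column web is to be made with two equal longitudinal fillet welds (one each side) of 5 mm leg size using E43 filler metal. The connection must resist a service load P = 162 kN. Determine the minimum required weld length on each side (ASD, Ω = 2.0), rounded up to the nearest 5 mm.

L = 180 mm on each side

E43XX → F_EXX = 430 MPa.
Throat t_e = 0.707 × 5 = 3.535 mm.
r_n/Ω = (0.6 × 430 × 3.535) / 2.0 = 456 N/mm = 0.456 kN/mm.
L_req = P / (r_n/Ω) = 162 / 0.456 = 355.3 mm total.
Per side: 355.3 / 2 = 177.6 mm.
Round up → use L = 180 mm on each side.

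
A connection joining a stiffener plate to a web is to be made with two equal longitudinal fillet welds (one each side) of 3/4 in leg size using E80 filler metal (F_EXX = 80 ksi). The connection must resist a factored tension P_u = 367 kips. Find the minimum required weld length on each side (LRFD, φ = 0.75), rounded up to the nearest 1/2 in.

Throat t_e = 0.707 × 0.75 = 0.5302 in.
φr_n = 0.75 × 0.6 × 80 × 0.5302 = 19.09 kips/in.
L_req = P_u / φr_n = 367 / 19.09 = 19.23 in total.
Per side: 19.23 / 2 = 9.613 in.
Round up → use L = 10 in on each side.

L = 10 in on each side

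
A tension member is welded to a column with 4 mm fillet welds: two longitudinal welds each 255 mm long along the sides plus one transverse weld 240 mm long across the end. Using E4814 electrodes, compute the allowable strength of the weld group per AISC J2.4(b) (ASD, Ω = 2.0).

E48XX → F_EXX = 480 MPa.
t_e = 0.707 × 4 = 2.828 mm.
R_nwl = 0.6 × 480 × 2.828 × 510 × 10⁻³ = 415.4 kN (longitudinal, 2 welds).
R_nwt = 0.6 × 480 × 2.828 × 240 × 10⁻³ = 195.5 kN (transverse, base value).
(i) R_nwl + R_nwt = 610.8 kN; (ii) 0.85 R_nwl + 1.5 R_nwt = 646.3 kN.
R_n = max = 646.3 kN [governs: (ii)]; R_n/Ω = 323.1 kN.

R_n/Ω ≈ 323 kN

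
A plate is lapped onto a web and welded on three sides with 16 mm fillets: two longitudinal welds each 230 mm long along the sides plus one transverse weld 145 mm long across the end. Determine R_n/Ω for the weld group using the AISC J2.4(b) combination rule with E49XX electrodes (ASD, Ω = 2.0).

E49XX → F_EXX = 490 MPa.
t_e = 0.707 × 16 = 11.31 mm.
R_nwl = 0.6 × 490 × 11.31 × 460 × 10⁻³ = 1530 kN (longitudinal, 2 welds).
R_nwt = 0.6 × 490 × 11.31 × 145 × 10⁻³ = 482.2 kN (transverse, base value).
(i) R_nwl + R_nwt = 2012 kN; (ii) 0.85 R_nwl + 1.5 R_nwt = 2024 kN.
R_n = max = 2024 kN [governs: (ii)]; R_n/Ω = 1012 kN.

R_n/Ω ≈ 1010 kN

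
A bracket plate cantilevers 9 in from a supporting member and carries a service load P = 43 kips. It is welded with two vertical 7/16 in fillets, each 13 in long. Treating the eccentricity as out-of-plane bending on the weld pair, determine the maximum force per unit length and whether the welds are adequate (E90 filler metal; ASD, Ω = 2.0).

E90XX → F_EXX = 90 ksi.
L_w = 2 × 13 = 26 in; section modulus (unit throat) S = 2 × L²/6 = 56.33 in².
Direct shear f_v = P/L_w = 43/26 = 1.654 kip/in.
Moment M = P × e = 43 × 9 = 387 kip·in; bending f_b = M/S = 6.87 kip/in.
f_max = √(f_v² + f_b²) = √(1.654² + 6.87²) = 7.066 kip/in.
r_n/Ω = (1/2.0) × 0.6 × 90 × (0.707 × 0.4375) = 8.351 kip/in → adequate.

f_max ≈ 7.07 kip/in; adequate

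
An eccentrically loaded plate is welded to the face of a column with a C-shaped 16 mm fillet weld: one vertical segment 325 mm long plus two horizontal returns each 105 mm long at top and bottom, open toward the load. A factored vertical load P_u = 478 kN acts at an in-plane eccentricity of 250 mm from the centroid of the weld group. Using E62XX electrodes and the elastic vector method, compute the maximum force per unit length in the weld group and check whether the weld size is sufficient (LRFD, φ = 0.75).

f_max ≈ 2960 N/mm; adequate

E62XX → F_EXX = 620 MPa.
Total weld length L_w = 535 mm. Treat welds as unit-width lines.
Centroid: x̄ = 2×105×52.5 / 535 = 20.61 mm from the vertical weld.
Polar moment about centroid: J = I_x + I_y = [325³/12 + 2×105×162.5²] + [325×20.61² + 2(105³/12 + 105×31.89²)] = 8951000 mm³.
Direct shear f_v = P/L_w = 478×10³ / 535 = 893.5 N/mm (vertical).
Torsion M = P·e = 478×10³ × 250 = 119500000 N·mm.
Critical point at (x, y) = (84.39, 162.5) from centroid. f_tx = M·y/J = 2170 N/mm; f_ty = M·x/J = 1127 N/mm.
Resultant f_max = √[f_tx² + (f_v + f_ty)²] = √[2170² + (893.5 + 1127)²] = 2964 N/mm.
Capacity per unit length: φr_n = 0.75 × 0.6 × 620 × (0.707 × 16) = 3156 N/mm.
2964 ≤ 3156 → adequate.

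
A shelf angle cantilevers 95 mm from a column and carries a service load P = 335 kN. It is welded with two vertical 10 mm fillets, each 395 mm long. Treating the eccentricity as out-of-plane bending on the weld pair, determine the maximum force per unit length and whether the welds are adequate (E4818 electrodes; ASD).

E48XX → F_EXX = 480 MPa.
L_w = 2 × 395 = 790 mm; section modulus (unit throat) S = 2 × L²/6 = 52010 mm².
Direct shear f_v = P/L_w = 335×10³/790 = 424.1 N/mm.
Moment M = P × e = 335×10³ × 95 = 31825000 N·mm; bending f_b = M/S = 611.9 N/mm.
f_max = √(f_v² + f_b²) = √(424.1² + 611.9²) = 744.5 N/mm.
r_n/Ω = (1/2.0) × 0.6 × 480 × (0.707 × 10) = 1018 N/mm → adequate.

f_max ≈ 744 N/mm; adequate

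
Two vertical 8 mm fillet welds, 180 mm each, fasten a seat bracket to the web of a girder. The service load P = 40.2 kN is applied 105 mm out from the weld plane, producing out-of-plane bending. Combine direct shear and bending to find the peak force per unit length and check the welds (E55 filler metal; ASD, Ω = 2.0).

E55XX → F_EXX = 550 MPa.
L_w = 2 × 180 = 360 mm; section modulus (unit throat) S = 2 × L²/6 = 10800 mm².
Direct shear f_v = P/L_w = 40.2×10³/360 = 111.7 N/mm.
Moment M = P × e = 40.2×10³ × 105 = 4221000 N·mm; bending f_b = M/S = 390.8 N/mm.
f_max = √(f_v² + f_b²) = √(111.7² + 390.8²) = 406.5 N/mm.
r_n/Ω = (1/2.0) × 0.6 × 550 × (0.707 × 8) = 933.2 N/mm → adequate.

f_max ≈ 406 N/mm; adequate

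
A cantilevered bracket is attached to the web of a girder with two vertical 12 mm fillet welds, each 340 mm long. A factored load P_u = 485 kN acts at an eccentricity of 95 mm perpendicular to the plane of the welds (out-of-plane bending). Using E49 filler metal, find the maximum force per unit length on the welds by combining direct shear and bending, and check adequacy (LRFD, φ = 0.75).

f_max ≈ 1390 N/mm; adequate

E49XX → F_EXX = 490 MPa.
L_w = 2 × 340 = 680 mm; section modulus (unit throat) S = 2 × L²/6 = 38530 mm².
Direct shear f_v = P/L_w = 485×10³/680 = 713.2 N/mm.
Moment M = P × e = 485×10³ × 95 = 46075000 N·mm; bending f_b = M/S = 1196 N/mm.
f_max = √(f_v² + f_b²) = √(713.2² + 1196²) = 1392 N/mm.
φr_n = 0.75 × 0.6 × 490 × (0.707 × 12) = 1871 N/mm → adequate.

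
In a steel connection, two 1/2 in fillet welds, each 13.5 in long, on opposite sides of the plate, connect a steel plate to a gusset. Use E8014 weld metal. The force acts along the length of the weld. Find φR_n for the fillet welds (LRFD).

φR_n ≈ 344 kip

E80XX → F_EXX = 80 ksi.
Effective throat t_e = 0.707 × 0.5 = 0.3535 in.
Total length L = 27 in; A_we = 0.3535 × 27 = 9.544 in².
F_nw = 0.6 F_EXX = 0.6 × 80 = 48 ksi.
φR_n = 0.75 × 48 × 9.544 = 343.6 kip.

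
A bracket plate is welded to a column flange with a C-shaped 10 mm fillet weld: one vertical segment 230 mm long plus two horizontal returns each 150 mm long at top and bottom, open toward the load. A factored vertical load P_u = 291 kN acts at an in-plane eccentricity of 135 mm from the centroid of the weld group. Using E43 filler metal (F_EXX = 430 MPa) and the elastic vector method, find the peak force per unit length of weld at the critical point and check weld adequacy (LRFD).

Total weld length L_w = 530 mm. Treat welds as unit-width lines.
Centroid: x̄ = 2×150×75 / 530 = 42.45 mm from the vertical weld.
Polar moment about centroid: J = I_x + I_y = [230³/12 + 2×150×115²] + [230×42.45² + 2(150³/12 + 150×32.55²)] = 6276000 mm³.
Direct shear f_v = P/L_w = 291×10³ / 530 = 549.1 N/mm (vertical).
Torsion M = P·e = 291×10³ × 135 = 39285000 N·mm.
Critical point at (x, y) = (107.5, 115) from centroid. f_tx = M·y/J = 719.8 N/mm; f_ty = M·x/J = 673.2 N/mm.
Resultant f_max = √[f_tx² + (f_v + f_ty)²] = √[719.8² + (549.1 + 673.2)²] = 1418 N/mm.
Capacity per unit length: φr_n = 0.75 × 0.6 × 430 × (0.707 × 10) = 1368 N/mm.
1418 > 1368 → NOT adequate.

f_max ≈ 1420 N/mm; NOT adequate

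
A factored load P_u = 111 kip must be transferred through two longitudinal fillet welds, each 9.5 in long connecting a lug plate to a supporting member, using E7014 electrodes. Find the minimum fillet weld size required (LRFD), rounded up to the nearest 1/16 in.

E70XX → F_EXX = 70 ksi.
Total weld length L = 19 in.
Required throat t_e = P_u / (φ × 0.6 F_EXX × L) = 111 / (0.75 × 0.6 × 70 × 19) = 0.1855 in.
Required leg w = t_e / 0.707 = 0.2623 in → use 5/16 in.

w = 5/16 in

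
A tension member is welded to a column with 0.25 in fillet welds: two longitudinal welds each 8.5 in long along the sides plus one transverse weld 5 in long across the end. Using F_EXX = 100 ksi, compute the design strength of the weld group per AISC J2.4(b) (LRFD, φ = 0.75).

φR_n ≈ 175 kip

t_e = 0.707 × 0.25 = 0.1767 in.
R_nwl = 0.6 × 100 × 0.1767 × 17 = 180.3 kip (longitudinal, 2 welds).
R_nwt = 0.6 × 100 × 0.1767 × 5 = 53.02 kip (transverse, base value).
(i) R_nwl + R_nwt = 233.3 kip; (ii) 0.85 R_nwl + 1.5 R_nwt = 232.8 kip.
R_n = max = 233.3 kip [governs: (i)]; φR_n = 175 kip.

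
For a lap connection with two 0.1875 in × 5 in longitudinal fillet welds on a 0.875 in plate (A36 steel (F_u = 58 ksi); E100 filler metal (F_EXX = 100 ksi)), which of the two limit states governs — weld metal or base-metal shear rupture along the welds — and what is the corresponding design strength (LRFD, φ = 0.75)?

t_e = 0.707 × 0.1875 = 0.1326 in; L = 10 in.
Weld metal: φR_n = 0.75 × 0.6 × 100 × 0.1326 × 10 = 59.65 kips.
Base metal (shear rupture): φR_n = 0.75 × 0.6 × 58 × 0.875 × 10 = 228.4 kips.
Governing: weld metal.

φR_n ≈ 59.7 kips (weld metal governs)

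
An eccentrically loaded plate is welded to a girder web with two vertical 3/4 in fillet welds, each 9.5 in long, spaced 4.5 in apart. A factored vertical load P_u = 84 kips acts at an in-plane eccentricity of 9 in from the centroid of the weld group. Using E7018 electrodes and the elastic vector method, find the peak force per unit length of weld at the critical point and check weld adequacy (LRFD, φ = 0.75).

f_max ≈ 18.9 kip/in; NOT adequate

E70XX → F_EXX = 70 ksi.
Total weld length L_w = 19 in. Treat welds as unit-width lines.
Polar moment about centroid: J = 2[d³/12 + d(b/2)²] = 2[9.5³/12 + 9.5×2.25²] = 239.1 in³.
Direct shear f_v = P/L_w = 84 / 19 = 4.421 kip/in (vertical).
Torsion M = P·e = 84 × 9 = 756 kip·in.
Critical point at (x, y) = (2.25, 4.75) from centroid. f_tx = M·y/J = 15.02 kip/in; f_ty = M·x/J = 7.115 kip/in.
Resultant f_max = √[f_tx² + (f_v + f_ty)²] = √[15.02² + (4.421 + 7.115)²] = 18.94 kip/in.
Capacity per unit length: φr_n = 0.75 × 0.6 × 70 × (0.707 × 0.75) = 16.7 kip/in.
18.94 > 16.7 → NOT adequate.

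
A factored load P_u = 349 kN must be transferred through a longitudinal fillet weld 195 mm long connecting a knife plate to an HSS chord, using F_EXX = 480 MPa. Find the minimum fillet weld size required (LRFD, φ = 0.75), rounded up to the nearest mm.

w = 12 mm

Total weld length L = 195 mm.
Required throat t_e = P_u / (φ × 0.6 F_EXX × L) = 349 / (0.75 × 0.6 × 480 × 195 × 10⁻³) = 8.286 mm.
Required leg w = t_e / 0.707 = 11.72 mm → use 12 mm.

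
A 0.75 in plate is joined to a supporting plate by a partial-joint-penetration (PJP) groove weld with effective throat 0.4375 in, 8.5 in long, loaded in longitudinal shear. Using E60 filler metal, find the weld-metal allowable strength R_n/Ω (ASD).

E60XX → F_EXX = 60 ksi.
Effective throat (given) t_e = 0.4375 in.
A_we = 0.4375 × 8.5 = 3.719 in².
F_nw = 0.6 F_EXX = 36 ksi.
R_n/Ω = (36 × 3.719) / 2.0 = 66.94 kip.

R_n/Ω ≈ 66.9 kip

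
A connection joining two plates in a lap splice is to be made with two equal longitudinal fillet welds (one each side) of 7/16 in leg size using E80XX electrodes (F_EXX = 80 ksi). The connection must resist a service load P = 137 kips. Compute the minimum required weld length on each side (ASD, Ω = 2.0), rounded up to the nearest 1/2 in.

L = 9.5 in on each side

Throat t_e = 0.707 × 0.4375 = 0.3093 in.
r_n/Ω = (0.6 × 80 × 0.3093) / 2.0 = 7.423 kip/in.
L_req = P / (r_n/Ω) = 137 / 7.423 = 18.45 in total.
Per side: 18.45 / 2 = 9.227 in.
Round up → use L = 9.5 in on each side.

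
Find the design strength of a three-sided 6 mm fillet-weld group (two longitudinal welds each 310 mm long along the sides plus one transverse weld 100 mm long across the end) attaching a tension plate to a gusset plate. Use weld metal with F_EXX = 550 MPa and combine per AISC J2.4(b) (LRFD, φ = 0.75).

t_e = 0.707 × 6 = 4.242 mm.
R_nwl = 0.6 × 550 × 4.242 × 620 × 10⁻³ = 867.9 kN (longitudinal, 2 welds).
R_nwt = 0.6 × 550 × 4.242 × 100 × 10⁻³ = 140 kN (transverse, base value).
(i) R_nwl + R_nwt = 1008 kN; (ii) 0.85 R_nwl + 1.5 R_nwt = 947.7 kN.
R_n = max = 1008 kN [governs: (i)]; φR_n = 755.9 kN.

φR_n ≈ 756 kN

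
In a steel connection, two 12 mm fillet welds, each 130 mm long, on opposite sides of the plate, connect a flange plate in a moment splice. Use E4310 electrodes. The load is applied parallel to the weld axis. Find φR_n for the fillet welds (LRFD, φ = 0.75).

E43XX → F_EXX = 430 MPa.
Effective throat t_e = 0.707 × 12 = 8.484 mm.
Total length L = 260 mm; A_we = 8.484 × 260 = 2206 mm².
F_nw = 0.6 F_EXX = 0.6 × 430 = 258 MPa.
φR_n = 0.75 × 258 × 2206 × 10⁻³ = 426.8 kN.

φR_n ≈ 427 kN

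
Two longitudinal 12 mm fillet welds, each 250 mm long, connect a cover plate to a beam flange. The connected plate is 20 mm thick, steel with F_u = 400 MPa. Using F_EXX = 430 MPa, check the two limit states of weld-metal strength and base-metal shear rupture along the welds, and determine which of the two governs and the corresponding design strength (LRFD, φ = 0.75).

t_e = 0.707 × 12 = 8.484 mm; L = 500 mm.
Weld metal: φR_n = 0.75 × 0.6 × 430 × 8.484 × 500 × 10⁻³ = 820.8 kN.
Base metal (shear rupture): φR_n = 0.75 × 0.6 × 400 × 20 × 500 × 10⁻³ = 1800 kN.
Governing: weld metal.

φR_n ≈ 821 kN (weld metal governs)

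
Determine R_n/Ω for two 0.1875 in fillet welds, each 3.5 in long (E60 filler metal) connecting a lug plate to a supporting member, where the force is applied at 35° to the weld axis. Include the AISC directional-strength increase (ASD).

R_n/Ω ≈ 20.3 kip

E60XX → F_EXX = 60 ksi.
t_e = 0.707 × 0.1875 = 0.1326 in; A_we = 0.1326 × 7 = 0.9279 in².
Directional factor: 1.0 + 0.5 sin^1.5(35°) = 1.217.
F_nw = 0.6 × 60 × 1.217 = 43.82 ksi.
R_n/Ω = (43.82 × 0.9279) / 2.0 = 20.33 kip.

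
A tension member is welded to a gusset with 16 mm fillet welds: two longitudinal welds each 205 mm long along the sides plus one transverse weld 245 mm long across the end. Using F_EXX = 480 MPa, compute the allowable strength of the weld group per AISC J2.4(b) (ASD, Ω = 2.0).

R_n/Ω ≈ 1170 kN

t_e = 0.707 × 16 = 11.31 mm.
R_nwl = 0.6 × 480 × 11.31 × 410 × 10⁻³ = 1336 kN (longitudinal, 2 welds).
R_nwt = 0.6 × 480 × 11.31 × 245 × 10⁻³ = 798.2 kN (transverse, base value).
(i) R_nwl + R_nwt = 2134 kN; (ii) 0.85 R_nwl + 1.5 R_nwt = 2333 kN.
R_n = max = 2333 kN [governs: (ii)]; R_n/Ω = 1166 kN.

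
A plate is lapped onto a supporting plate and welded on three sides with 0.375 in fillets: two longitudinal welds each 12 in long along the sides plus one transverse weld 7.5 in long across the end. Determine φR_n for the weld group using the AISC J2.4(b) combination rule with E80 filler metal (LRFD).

E80XX → F_EXX = 80 ksi.
t_e = 0.707 × 0.375 = 0.2651 in.
R_nwl = 0.6 × 80 × 0.2651 × 24 = 305.4 kip (longitudinal, 2 welds).
R_nwt = 0.6 × 80 × 0.2651 × 7.5 = 95.44 kip (transverse, base value).
(i) R_nwl + R_nwt = 400.9 kip; (ii) 0.85 R_nwl + 1.5 R_nwt = 402.8 kip.
R_n = max = 402.8 kip [governs: (ii)]; φR_n = 302.1 kip.

φR_n ≈ 302 kip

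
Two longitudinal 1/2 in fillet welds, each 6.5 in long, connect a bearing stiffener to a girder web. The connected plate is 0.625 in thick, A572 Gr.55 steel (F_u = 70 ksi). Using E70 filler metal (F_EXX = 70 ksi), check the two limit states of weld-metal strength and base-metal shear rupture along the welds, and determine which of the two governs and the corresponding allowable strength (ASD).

R_n/Ω ≈ 96.5 kips (weld metal governs)

t_e = 0.707 × 0.5 = 0.3535 in; L = 13 in.
Weld metal: R_n/Ω = (1/2.0) × 0.6 × 70 × 0.3535 × 13 = 96.51 kips.
Base metal (shear rupture): R_n/Ω = (1/2.0) × 0.6 × 70 × 0.625 × 13 = 170.6 kips.
Governing: weld metal.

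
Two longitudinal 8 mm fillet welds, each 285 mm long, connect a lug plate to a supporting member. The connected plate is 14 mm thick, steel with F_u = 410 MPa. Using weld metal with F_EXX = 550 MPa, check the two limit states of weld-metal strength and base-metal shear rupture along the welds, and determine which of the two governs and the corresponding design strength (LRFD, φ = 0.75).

φR_n ≈ 798 kN (weld metal governs)

t_e = 0.707 × 8 = 5.656 mm; L = 570 mm.
Weld metal: φR_n = 0.75 × 0.6 × 550 × 5.656 × 570 × 10⁻³ = 797.9 kN.
Base metal (shear rupture): φR_n = 0.75 × 0.6 × 410 × 14 × 570 × 10⁻³ = 1472 kN.
Governing: weld metal.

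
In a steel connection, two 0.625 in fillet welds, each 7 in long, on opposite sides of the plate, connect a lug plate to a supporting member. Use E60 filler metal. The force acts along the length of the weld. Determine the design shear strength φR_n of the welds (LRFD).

φR_n ≈ 167 kip

E60XX → F_EXX = 60 ksi.
Effective throat t_e = 0.707 × 0.625 = 0.4419 in.
Total length L = 14 in; A_we = 0.4419 × 14 = 6.186 in².
F_nw = 0.6 F_EXX = 0.6 × 60 = 36 ksi.
φR_n = 0.75 × 36 × 6.186 = 167 kip.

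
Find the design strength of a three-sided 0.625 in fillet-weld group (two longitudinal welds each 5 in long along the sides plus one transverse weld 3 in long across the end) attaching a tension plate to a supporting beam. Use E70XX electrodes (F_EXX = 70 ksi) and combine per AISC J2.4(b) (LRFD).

t_e = 0.707 × 0.625 = 0.4419 in.
R_nwl = 0.6 × 70 × 0.4419 × 10 = 185.6 kip (longitudinal, 2 welds).
R_nwt = 0.6 × 70 × 0.4419 × 3 = 55.68 kip (transverse, base value).
(i) R_nwl + R_nwt = 241.3 kip; (ii) 0.85 R_nwl + 1.5 R_nwt = 241.3 kip.
R_n = max = 241.3 kip [governs: (ii)]; φR_n = 180.9 kip.

φR_n ≈ 181 kip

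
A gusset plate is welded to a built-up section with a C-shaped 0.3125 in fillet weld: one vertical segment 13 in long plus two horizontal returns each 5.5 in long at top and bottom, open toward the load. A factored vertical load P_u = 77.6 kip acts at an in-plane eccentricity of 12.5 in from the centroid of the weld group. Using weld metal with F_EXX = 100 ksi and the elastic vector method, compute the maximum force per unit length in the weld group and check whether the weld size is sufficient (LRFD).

f_max ≈ 12.5 kip/in; NOT adequate

Total weld length L_w = 24 in. Treat welds as unit-width lines.
Centroid: x̄ = 2×5.5×2.75 / 24 = 1.26 in from the vertical weld.
Polar moment about centroid: J = I_x + I_y = [13³/12 + 2×5.5×6.5²] + [13×1.26² + 2(5.5³/12 + 5.5×1.49²)] = 720.6 in³.
Direct shear f_v = P/L_w = 77.6 / 24 = 3.233 kip/in (vertical).
Torsion M = P·e = 77.6 × 12.5 = 970 kip·in.
Critical point at (x, y) = (4.24, 6.5) from centroid. f_tx = M·y/J = 8.749 kip/in; f_ty = M·x/J = 5.707 kip/in.
Resultant f_max = √[f_tx² + (f_v + f_ty)²] = √[8.749² + (3.233 + 5.707)²] = 12.51 kip/in.
Capacity per unit length: φr_n = 0.75 × 0.6 × 100 × (0.707 × 0.3125) = 9.942 kip/in.
12.51 > 9.942 → NOT adequate.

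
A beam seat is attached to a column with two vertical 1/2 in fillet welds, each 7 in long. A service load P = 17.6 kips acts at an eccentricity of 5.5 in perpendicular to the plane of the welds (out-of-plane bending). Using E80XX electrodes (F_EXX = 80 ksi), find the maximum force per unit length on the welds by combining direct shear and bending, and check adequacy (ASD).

f_max ≈ 6.06 kip/in; adequate

L_w = 2 × 7 = 14 in; section modulus (unit throat) S = 2 × L²/6 = 16.33 in².
Direct shear f_v = P/L_w = 17.6/14 = 1.257 kip/in.
Moment M = P × e = 17.6 × 5.5 = 96.8 kip·in; bending f_b = M/S = 5.927 kip/in.
f_max = √(f_v² + f_b²) = √(1.257² + 5.927²) = 6.058 kip/in.
r_n/Ω = (1/2.0) × 0.6 × 80 × (0.707 × 0.5) = 8.484 kip/in → adequate.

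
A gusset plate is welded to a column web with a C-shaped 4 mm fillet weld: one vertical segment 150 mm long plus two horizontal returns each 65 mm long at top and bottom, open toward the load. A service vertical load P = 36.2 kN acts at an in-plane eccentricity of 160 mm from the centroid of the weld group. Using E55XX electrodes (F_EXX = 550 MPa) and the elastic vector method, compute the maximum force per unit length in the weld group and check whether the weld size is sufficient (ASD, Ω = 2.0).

Total weld length L_w = 280 mm. Treat welds as unit-width lines.
Centroid: x̄ = 2×65×32.5 / 280 = 15.09 mm from the vertical weld.
Polar moment about centroid: J = I_x + I_y = [150³/12 + 2×65×75²] + [150×15.09² + 2(65³/12 + 65×17.41²)] = 1132000 mm³.
Direct shear f_v = P/L_w = 36.2×10³ / 280 = 129.3 N/mm (vertical).
Torsion M = P·e = 36.2×10³ × 160 = 5792000 N·mm.
Critical point at (x, y) = (49.91, 75) from centroid. f_tx = M·y/J = 383.8 N/mm; f_ty = M·x/J = 255.4 N/mm.
Resultant f_max = √[f_tx² + (f_v + f_ty)²] = √[383.8² + (129.3 + 255.4)²] = 543.4 N/mm.
Capacity per unit length: r_n/Ω = (1/2.0) × 0.6 × 550 × (0.707 × 4) = 466.6 N/mm.
543.4 > 466.6 → NOT adequate.

f_max ≈ 543 N/mm; NOT adequate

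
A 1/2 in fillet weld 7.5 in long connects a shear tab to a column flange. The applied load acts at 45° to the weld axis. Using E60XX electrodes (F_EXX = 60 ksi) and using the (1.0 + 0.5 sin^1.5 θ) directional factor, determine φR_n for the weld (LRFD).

φR_n ≈ 92.9 kip

t_e = 0.707 × 0.5 = 0.3535 in; A_we = 0.3535 × 7.5 = 2.651 in².
Directional factor: 1.0 + 0.5 sin^1.5(45°) = 1.297.
F_nw = 0.6 × 60 × 1.297 = 46.7 ksi.
φR_n = 0.75 × 46.7 × 2.651 = 92.87 kip.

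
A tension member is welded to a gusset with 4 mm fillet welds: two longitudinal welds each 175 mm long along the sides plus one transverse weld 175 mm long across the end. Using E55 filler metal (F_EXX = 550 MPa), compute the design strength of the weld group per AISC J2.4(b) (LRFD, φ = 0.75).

t_e = 0.707 × 4 = 2.828 mm.
R_nwl = 0.6 × 550 × 2.828 × 350 × 10⁻³ = 326.6 kN (longitudinal, 2 welds).
R_nwt = 0.6 × 550 × 2.828 × 175 × 10⁻³ = 163.3 kN (transverse, base value).
(i) R_nwl + R_nwt = 490 kN; (ii) 0.85 R_nwl + 1.5 R_nwt = 522.6 kN.
R_n = max = 522.6 kN [governs: (ii)]; φR_n = 392 kN.

φR_n ≈ 392 kN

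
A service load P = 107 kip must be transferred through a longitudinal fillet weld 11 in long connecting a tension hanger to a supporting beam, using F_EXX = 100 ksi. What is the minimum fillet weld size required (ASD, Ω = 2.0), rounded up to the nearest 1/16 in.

w = 1/2 in

Total weld length L = 11 in.
Required throat t_e = P × Ω / (0.6 F_EXX × L) = 107 × 2.0 / (0.6 × 100 × 11) = 0.3242 in.
Required leg w = t_e / 0.707 = 0.4586 in → use 1/2 in.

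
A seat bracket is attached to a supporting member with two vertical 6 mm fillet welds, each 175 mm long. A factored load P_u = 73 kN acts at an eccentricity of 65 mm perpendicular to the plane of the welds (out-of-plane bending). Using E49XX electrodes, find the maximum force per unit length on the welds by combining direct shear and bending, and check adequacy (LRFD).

f_max ≈ 509 N/mm; adequate

E49XX → F_EXX = 490 MPa.
L_w = 2 × 175 = 350 mm; section modulus (unit throat) S = 2 × L²/6 = 10210 mm².
Direct shear f_v = P/L_w = 73×10³/350 = 208.6 N/mm.
Moment M = P × e = 73×10³ × 65 = 4745000 N·mm; bending f_b = M/S = 464.8 N/mm.
f_max = √(f_v² + f_b²) = √(208.6² + 464.8²) = 509.5 N/mm.
φr_n = 0.75 × 0.6 × 490 × (0.707 × 6) = 935.4 N/mm → adequate.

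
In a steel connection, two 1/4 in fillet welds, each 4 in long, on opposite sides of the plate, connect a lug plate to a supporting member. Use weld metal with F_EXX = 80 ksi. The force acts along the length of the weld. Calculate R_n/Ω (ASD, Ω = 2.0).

Effective throat t_e = 0.707 × 0.25 = 0.1767 in.
Total length L = 8 in; A_we = 0.1767 × 8 = 1.414 in².
F_nw = 0.6 F_EXX = 0.6 × 80 = 48 ksi.
R_n = 48 × 1.414 = 67.87 kip; R_n/Ω = 67.87/2.0 = 33.94 kip.

R_n/Ω ≈ 33.9 kip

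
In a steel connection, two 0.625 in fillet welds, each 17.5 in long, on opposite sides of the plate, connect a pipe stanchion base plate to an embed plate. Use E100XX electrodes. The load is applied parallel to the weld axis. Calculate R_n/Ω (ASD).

R_n/Ω ≈ 464 kip

E100XX → F_EXX = 100 ksi.
Effective throat t_e = 0.707 × 0.625 = 0.4419 in.
Total length L = 35 in; A_we = 0.4419 × 35 = 15.47 in².
F_nw = 0.6 F_EXX = 0.6 × 100 = 60 ksi.
R_n = 60 × 15.47 = 927.9 kip; R_n/Ω = 927.9/2.0 = 464 kip.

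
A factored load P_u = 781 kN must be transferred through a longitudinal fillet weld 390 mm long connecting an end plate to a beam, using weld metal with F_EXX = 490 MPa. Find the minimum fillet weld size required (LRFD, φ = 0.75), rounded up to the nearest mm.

w = 13 mm

Total weld length L = 390 mm.
Required throat t_e = P_u / (φ × 0.6 F_EXX × L) = 781 / (0.75 × 0.6 × 490 × 390 × 10⁻³) = 9.082 mm.
Required leg w = t_e / 0.707 = 12.85 mm → use 13 mm.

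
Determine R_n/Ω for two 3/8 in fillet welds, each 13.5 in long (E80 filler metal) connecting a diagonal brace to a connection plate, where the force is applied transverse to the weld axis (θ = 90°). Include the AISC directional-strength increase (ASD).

E80XX → F_EXX = 80 ksi.
t_e = 0.707 × 0.375 = 0.2651 in; A_we = 0.2651 × 27 = 7.158 in².
Directional factor: 1.0 + 0.5 sin^1.5(90°) = 1.5.
F_nw = 0.6 × 80 × 1.5 = 72 ksi.
R_n/Ω = (72 × 7.158) / 2.0 = 257.7 kip.

R_n/Ω ≈ 258 kip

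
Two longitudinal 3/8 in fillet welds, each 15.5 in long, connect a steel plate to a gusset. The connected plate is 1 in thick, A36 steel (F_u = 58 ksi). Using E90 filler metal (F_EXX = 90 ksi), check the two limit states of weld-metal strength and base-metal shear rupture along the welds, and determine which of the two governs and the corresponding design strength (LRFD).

t_e = 0.707 × 0.375 = 0.2651 in; L = 31 in.
Weld metal: φR_n = 0.75 × 0.6 × 90 × 0.2651 × 31 = 332.9 kips.
Base metal (shear rupture): φR_n = 0.75 × 0.6 × 58 × 1 × 31 = 809.1 kips.
Governing: weld metal.

φR_n ≈ 333 kips (weld metal governs)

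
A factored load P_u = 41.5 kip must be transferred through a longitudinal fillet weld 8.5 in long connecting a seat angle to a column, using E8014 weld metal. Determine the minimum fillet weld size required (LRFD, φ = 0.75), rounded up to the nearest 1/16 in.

w = 1/4 in

E80XX → F_EXX = 80 ksi.
Total weld length L = 8.5 in.
Required throat t_e = P_u / (φ × 0.6 F_EXX × L) = 41.5 / (0.75 × 0.6 × 80 × 8.5) = 0.1356 in.
Required leg w = t_e / 0.707 = 0.1918 in → use 1/4 in.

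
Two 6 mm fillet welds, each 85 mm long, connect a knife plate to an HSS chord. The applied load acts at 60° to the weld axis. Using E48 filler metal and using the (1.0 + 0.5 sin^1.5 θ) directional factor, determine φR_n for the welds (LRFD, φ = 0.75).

φR_n ≈ 219 kN

E48XX → F_EXX = 480 MPa.
t_e = 0.707 × 6 = 4.242 mm; A_we = 4.242 × 170 = 721.1 mm².
Directional factor: 1.0 + 0.5 sin^1.5(60°) = 1.403.
F_nw = 0.6 × 480 × 1.403 = 404.1 MPa.
φR_n = 0.75 × 404.1 × 721.1 × 10⁻³ = 218.5 kN.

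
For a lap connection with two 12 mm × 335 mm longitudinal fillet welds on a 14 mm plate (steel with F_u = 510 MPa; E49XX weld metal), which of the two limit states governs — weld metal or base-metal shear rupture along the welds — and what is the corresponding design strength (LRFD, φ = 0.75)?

φR_n ≈ 1250 kN (weld metal governs)

E49XX → F_EXX = 490 MPa.
t_e = 0.707 × 12 = 8.484 mm; L = 670 mm.
Weld metal: φR_n = 0.75 × 0.6 × 490 × 8.484 × 670 × 10⁻³ = 1253 kN.
Base metal (shear rupture): φR_n = 0.75 × 0.6 × 510 × 14 × 670 × 10⁻³ = 2153 kN.
Governing: weld metal.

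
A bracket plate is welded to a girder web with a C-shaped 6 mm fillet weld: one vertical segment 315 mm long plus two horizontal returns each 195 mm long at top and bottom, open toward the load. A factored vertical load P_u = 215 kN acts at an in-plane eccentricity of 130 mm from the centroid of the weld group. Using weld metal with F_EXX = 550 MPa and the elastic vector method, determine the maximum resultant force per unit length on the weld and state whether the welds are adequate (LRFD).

Total weld length L_w = 705 mm. Treat welds as unit-width lines.
Centroid: x̄ = 2×195×97.5 / 705 = 53.94 mm from the vertical weld.
Polar moment about centroid: J = I_x + I_y = [315³/12 + 2×195×157.5²] + [315×53.94² + 2(195³/12 + 195×43.56²)] = 15170000 mm³.
Direct shear f_v = P/L_w = 215×10³ / 705 = 305 N/mm (vertical).
Torsion M = P·e = 215×10³ × 130 = 27950000 N·mm.
Critical point at (x, y) = (141.1, 157.5) from centroid. f_tx = M·y/J = 290.2 N/mm; f_ty = M·x/J = 259.9 N/mm.
Resultant f_max = √[f_tx² + (f_v + f_ty)²] = √[290.2² + (305 + 259.9)²] = 635 N/mm.
Capacity per unit length: φr_n = 0.75 × 0.6 × 550 × (0.707 × 6) = 1050 N/mm.
635 ≤ 1050 → adequate.

f_max ≈ 635 N/mm; adequate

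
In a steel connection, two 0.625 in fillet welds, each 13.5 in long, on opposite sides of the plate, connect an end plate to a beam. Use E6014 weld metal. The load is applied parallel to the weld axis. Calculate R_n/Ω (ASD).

E60XX → F_EXX = 60 ksi.
Effective throat t_e = 0.707 × 0.625 = 0.4419 in.
Total length L = 27 in; A_we = 0.4419 × 27 = 11.93 in².
F_nw = 0.6 F_EXX = 0.6 × 60 = 36 ksi.
R_n = 36 × 11.93 = 429.5 kips; R_n/Ω = 429.5/2.0 = 214.8 kips.

R_n/Ω ≈ 215 kips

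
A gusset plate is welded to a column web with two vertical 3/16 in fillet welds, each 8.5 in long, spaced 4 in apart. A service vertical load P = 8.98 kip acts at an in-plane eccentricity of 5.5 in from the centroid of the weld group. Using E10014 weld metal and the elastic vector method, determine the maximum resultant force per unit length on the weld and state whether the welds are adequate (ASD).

E100XX → F_EXX = 100 ksi.
Total weld length L_w = 17 in. Treat welds as unit-width lines.
Polar moment about centroid: J = 2[d³/12 + d(b/2)²] = 2[8.5³/12 + 8.5×2²] = 170.4 in³.
Direct shear f_v = P/L_w = 8.98 / 17 = 0.5282 kip/in (vertical).
Torsion M = P·e = 8.98 × 5.5 = 49.39 kip·in.
Critical point at (x, y) = (2, 4.25) from centroid. f_tx = M·y/J = 1.232 kip/in; f_ty = M·x/J = 0.5799 kip/in.
Resultant f_max = √[f_tx² + (f_v + f_ty)²] = √[1.232² + (0.5282 + 0.5799)²] = 1.657 kip/in.
Capacity per unit length: r_n/Ω = (1/2.0) × 0.6 × 100 × (0.707 × 0.1875) = 3.977 kip/in.
1.657 ≤ 3.977 → adequate.

f_max ≈ 1.66 kip/in; adequate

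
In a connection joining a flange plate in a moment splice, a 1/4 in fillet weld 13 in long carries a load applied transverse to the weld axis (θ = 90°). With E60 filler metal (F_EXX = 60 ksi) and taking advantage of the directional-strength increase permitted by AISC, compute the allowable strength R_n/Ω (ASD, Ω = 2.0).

t_e = 0.707 × 0.25 = 0.1767 in; A_we = 0.1767 × 13 = 2.298 in².
Directional factor: 1.0 + 0.5 sin^1.5(90°) = 1.5.
F_nw = 0.6 × 60 × 1.5 = 54 ksi.
R_n/Ω = (54 × 2.298) / 2.0 = 62.04 kips.

R_n/Ω ≈ 62 kips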